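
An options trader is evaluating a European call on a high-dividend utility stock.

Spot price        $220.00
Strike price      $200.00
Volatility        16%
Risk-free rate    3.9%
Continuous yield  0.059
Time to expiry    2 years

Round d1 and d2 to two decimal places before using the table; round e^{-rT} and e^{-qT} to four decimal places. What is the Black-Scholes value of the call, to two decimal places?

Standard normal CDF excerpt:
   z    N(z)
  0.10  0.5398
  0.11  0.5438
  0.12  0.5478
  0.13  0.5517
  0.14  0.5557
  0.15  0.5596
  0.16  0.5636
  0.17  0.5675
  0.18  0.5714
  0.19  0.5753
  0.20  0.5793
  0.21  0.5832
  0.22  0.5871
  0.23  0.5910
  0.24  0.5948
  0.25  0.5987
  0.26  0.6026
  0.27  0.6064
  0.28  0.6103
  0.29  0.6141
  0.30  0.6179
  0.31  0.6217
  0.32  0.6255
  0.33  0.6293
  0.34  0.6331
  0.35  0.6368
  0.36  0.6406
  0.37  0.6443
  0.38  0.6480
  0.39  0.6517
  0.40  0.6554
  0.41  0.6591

T = 2;  σ√T = 0.2263
d₁ = [ln(220/200) + (0.039 − 0.059 + 0.16²/2)·2] / 0.2263 = [0.0953 − 0.0144] / 0.2263 = 0.3576 ≈ 0.36
d₂ = d₁ − σ√T = 0.3576 − 0.2263 = 0.1313 ≈ 0.13
exp(−qT) = exp(−0.059·2) = 0.8887;  exp(−rT) = exp(−0.039·2) = 0.9250
N(d₁) = N(0.36) = 0.6406;  N(d₂) = N(0.13) = 0.5517
C = 220·0.8887·0.6406 − 200·0.9250·0.5517 = 125.2463 − 102.0645 = 23.1818

$23.18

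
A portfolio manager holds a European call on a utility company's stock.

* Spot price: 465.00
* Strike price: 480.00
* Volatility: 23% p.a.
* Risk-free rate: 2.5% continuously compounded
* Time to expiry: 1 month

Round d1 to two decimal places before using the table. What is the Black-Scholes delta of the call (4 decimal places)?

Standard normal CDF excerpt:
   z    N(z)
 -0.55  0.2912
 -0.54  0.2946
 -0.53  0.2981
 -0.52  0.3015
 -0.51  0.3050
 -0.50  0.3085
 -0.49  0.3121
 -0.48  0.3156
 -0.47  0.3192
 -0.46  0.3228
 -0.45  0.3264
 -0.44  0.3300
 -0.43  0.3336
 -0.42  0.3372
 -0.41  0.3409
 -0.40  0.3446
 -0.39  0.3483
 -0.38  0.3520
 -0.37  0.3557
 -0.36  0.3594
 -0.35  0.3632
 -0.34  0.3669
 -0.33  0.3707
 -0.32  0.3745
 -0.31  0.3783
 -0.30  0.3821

0.3409

T = 0.08333;  σ√T = 0.0664
d₁ = [ln(465/480) + (0.025 + 0.23²/2)·0.08333] / 0.0664 = [-0.0317 + 0.0043] / 0.0664 = -0.4136 ⇒ -0.41
N(d₁) = N(-0.41) = 0.3409
Δ_call = N(d₁) = 0.3409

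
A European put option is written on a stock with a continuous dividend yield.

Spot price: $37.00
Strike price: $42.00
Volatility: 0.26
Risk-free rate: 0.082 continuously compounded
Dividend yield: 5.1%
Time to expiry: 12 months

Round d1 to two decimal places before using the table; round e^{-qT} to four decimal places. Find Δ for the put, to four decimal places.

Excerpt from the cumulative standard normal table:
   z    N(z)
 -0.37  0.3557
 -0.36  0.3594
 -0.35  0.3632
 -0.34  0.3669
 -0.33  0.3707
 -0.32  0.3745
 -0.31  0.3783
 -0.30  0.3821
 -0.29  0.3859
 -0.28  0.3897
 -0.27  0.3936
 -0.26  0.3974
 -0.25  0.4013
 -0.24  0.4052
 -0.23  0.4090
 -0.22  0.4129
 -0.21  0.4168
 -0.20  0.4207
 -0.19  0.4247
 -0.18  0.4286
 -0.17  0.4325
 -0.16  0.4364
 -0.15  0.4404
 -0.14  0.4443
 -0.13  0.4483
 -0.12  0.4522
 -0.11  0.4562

-0.5652

T = 1;  σ√T = 0.2600
ln(S/K) + (r − q + σ²/2)T = ln(37/42) + (0.082 − 0.051 + 0.26²/2)·1 = -0.1268 + 0.0648 = -0.0620
d₁ = -0.0620 / 0.2600 = -0.2383 → -0.24
N(d₁) = N(-0.24) = 0.4052
Δ_put = exp(−qT)·(N(d₁) − 1) = 0.9503·(0.4052 − 1) = -0.5652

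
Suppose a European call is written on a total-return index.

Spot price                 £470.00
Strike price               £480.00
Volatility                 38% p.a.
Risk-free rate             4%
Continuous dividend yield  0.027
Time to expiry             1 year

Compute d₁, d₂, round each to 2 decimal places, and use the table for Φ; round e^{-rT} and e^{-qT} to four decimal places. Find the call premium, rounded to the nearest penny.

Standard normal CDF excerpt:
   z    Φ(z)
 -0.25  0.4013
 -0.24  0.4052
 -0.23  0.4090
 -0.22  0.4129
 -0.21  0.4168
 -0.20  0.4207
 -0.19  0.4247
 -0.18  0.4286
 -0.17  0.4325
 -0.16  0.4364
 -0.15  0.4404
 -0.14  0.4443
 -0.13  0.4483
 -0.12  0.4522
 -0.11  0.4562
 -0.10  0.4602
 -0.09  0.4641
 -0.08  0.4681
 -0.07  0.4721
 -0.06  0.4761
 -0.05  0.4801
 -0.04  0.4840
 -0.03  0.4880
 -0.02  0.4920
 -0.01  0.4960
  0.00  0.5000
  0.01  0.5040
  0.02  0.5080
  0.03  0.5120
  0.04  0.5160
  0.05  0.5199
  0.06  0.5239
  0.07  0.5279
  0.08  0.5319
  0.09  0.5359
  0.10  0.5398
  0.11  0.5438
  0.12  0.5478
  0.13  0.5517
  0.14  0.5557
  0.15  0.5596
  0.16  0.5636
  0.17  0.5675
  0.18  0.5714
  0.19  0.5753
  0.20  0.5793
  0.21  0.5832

σ√T = 0.38 × 1.0000 = 0.3800
d₁ = [ln(470/480) + (0.04 − 0.027 + 0.38²/2)·1] / 0.3800 = [-0.0211 + 0.0852] / 0.3800 = 0.1688 → 0.17
d₂ = d₁ − σ√T = 0.1688 − 0.3800 = -0.2112 → -0.21
e^(−qT) = e^(−0.027·1) = 0.9734;  e^(−rT) = e^(−0.04·1) = 0.9608
N(d₁) = N(0.17) = 0.5675;  N(d₂) = N(-0.21) = 0.4168
C = 470·0.9734·0.5675 − 480·0.9608·0.4168 = 259.6301 − 192.2215 = 67.4086

£67.41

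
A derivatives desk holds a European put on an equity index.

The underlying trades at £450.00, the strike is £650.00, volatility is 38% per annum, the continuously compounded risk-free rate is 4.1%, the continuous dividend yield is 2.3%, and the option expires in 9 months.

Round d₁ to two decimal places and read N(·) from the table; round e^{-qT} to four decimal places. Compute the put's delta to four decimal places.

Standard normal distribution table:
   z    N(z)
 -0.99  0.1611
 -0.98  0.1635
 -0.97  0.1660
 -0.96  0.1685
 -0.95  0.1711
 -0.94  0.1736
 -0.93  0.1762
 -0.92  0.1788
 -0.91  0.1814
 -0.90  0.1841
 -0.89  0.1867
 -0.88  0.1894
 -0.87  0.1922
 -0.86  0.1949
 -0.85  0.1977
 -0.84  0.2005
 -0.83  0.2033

-0.8046

σ√T = 0.38 × 0.8660 = 0.3291
ln(S/K) + (r − q + σ²/2)T = ln(450/650) + (0.041 − 0.023 + 0.38²/2)·0.75 = -0.3677 + 0.0677 = -0.3001
d₁ = -0.3001 / 0.3291 = -0.9118 which rounds to -0.91
N(d₁) = N(-0.91) = 0.1814
Δ_put = exp(−qT)·(N(d₁) − 1) = 0.9829·(0.1814 − 1) = -0.8046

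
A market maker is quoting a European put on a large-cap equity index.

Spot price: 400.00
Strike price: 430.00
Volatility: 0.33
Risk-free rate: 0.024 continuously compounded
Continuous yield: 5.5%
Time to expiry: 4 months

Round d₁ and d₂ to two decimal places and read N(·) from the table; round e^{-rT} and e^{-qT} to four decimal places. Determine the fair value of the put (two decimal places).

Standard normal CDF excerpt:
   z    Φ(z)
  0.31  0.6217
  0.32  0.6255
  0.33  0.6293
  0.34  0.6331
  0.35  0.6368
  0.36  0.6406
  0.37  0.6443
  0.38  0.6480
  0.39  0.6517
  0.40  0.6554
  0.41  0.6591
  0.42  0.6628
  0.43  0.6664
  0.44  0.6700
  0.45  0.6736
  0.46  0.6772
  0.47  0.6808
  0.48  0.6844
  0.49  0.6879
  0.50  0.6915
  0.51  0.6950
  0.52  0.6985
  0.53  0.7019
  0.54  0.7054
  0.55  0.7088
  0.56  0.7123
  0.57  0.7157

50.77

σ√T = 0.33·√0.3333 = 0.1905
d₁ = [ln(400/430) + (0.024 − 0.055 + ½·0.33²)·0.3333] / (σ√T) = (-0.0723 + 0.0078) / 0.1905 = -0.3386 ⇒ -0.34
d₂ = -0.3386 − 0.1905 = -0.5291 ⇒ -0.53
e^(−qT) = e^(−0.055·0.3333) = 0.9818;  e^(−rT) = e^(−0.024·0.3333) = 0.9920
N(−d₂) = N(0.53) = 0.7019;  N(−d₁) = N(0.34) = 0.6331
P = 430·0.9920·0.7019 − 400·0.9818·0.6331 = 299.4025 − 248.6310 = 50.7714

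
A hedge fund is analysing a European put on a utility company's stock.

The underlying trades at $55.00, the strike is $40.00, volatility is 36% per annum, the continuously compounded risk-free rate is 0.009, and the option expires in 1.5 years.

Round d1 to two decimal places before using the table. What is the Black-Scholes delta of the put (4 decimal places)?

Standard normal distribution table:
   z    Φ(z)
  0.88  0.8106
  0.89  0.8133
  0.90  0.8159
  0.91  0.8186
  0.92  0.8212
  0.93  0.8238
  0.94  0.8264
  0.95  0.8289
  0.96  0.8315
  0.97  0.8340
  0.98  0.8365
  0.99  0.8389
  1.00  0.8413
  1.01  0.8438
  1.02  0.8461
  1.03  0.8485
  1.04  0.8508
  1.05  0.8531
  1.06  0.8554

T = 1.5;  σ√T = 0.4409
d₁ = [ln(55/40) + (0.009 + 0.36²/2)·1.5] / 0.4409 = [0.3185 + 0.1107] / 0.4409 = 0.9733 ⇒ 0.97
N(d₁) = N(0.97) = 0.8340
Δ_put = N(d₁) − 1 = 0.8340 − 1 = -0.1660

-0.1660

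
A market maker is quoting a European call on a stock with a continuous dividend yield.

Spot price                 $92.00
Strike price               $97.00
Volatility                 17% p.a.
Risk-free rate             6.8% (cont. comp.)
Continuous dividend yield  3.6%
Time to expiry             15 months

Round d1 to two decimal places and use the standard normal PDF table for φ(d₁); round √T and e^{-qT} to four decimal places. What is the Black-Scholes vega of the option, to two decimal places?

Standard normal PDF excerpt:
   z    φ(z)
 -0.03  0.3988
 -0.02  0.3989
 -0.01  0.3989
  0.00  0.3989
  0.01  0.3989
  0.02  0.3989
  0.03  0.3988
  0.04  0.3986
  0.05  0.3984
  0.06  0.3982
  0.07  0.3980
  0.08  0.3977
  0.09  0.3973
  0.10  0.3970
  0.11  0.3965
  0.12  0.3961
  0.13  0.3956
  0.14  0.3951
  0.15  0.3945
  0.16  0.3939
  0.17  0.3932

39.21

T = 1.25;  σ√T = 0.1901
ln(S/K) + (r − q + σ²/2)T = ln(92/97) + (0.068 − 0.036 + 0.17²/2)·1.25 = -0.0529 + 0.0581 = 0.0051
d₁ = 0.0051 / 0.1901 = 0.0270 ≈ 0.03
√T = √1.25 = 1.1180
φ(d₁) = φ(0.03) = 0.3988
exp(−qT) = exp(−0.036·1.25) = 0.9560
vega = S·exp(−qT)·φ(d₁)·√T = 92·0.9560·0.3988·1.1180 = 39.2141
(Call and put vega coincide under Black-Scholes.)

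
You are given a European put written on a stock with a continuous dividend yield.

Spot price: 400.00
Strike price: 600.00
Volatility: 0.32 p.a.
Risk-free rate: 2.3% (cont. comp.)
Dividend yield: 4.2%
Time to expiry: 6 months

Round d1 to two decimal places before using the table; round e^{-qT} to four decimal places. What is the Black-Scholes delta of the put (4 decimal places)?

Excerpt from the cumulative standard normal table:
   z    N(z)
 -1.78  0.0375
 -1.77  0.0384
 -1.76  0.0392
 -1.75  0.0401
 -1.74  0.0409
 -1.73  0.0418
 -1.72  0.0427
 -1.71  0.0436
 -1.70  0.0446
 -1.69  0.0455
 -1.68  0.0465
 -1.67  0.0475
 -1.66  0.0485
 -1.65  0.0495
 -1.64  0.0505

-0.9374

σ√T = 0.32·√0.5 = 0.2263
d₁ = [ln(400/600) + (0.023 − 0.042 + ½·0.32²)·0.5] / (σ√T) = (-0.4055 + 0.0161) / 0.2263 = -1.7208 which rounds to -1.72
N(d₁) = N(-1.72) = 0.0427
Δ_put = exp(−qT)·(N(d₁) − 1) = 0.9792·(0.0427 − 1) = -0.9374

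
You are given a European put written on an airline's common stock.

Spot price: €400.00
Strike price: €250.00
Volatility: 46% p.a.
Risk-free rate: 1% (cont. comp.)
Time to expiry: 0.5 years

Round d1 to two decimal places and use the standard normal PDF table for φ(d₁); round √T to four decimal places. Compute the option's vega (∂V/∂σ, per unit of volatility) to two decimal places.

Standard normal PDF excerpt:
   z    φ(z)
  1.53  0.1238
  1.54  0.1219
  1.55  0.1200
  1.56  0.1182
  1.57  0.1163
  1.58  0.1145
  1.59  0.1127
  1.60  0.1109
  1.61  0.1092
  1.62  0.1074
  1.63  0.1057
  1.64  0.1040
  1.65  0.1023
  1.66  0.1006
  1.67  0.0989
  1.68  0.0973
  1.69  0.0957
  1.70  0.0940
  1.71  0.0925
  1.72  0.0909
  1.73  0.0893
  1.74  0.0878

30.38

T = 0.5;  σ√T = 0.3253
d₁ = [ln(400/250) + (0.01 + 0.46²/2)·0.5] / 0.3253 = [0.4700 + 0.0579] / 0.3253 = 1.6230 which rounds to 1.62
√T = √0.5 = 0.7071
φ(d₁) = φ(1.62) = 0.1074
vega = S·φ(d₁)·√T = 400·0.1074·0.7071 = 30.3770
(Call and put vega coincide under Black-Scholes.)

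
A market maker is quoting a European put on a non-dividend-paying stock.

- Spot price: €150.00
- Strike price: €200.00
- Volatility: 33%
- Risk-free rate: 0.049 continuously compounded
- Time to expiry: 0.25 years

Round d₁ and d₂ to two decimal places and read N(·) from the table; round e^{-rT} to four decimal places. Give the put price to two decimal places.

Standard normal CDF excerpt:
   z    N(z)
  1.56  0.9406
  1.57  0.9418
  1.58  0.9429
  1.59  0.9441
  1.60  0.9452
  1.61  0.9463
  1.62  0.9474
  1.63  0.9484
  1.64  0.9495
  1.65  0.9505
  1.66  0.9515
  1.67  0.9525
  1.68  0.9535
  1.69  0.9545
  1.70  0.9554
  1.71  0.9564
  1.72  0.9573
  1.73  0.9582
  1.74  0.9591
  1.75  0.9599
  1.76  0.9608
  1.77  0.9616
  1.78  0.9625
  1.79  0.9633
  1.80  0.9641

€48.02

σ√T = 0.33 × 0.5000 = 0.1650
d₁ = [ln(150/200) + (0.049 + 0.33²/2)·0.25] / 0.1650 = [-0.2877 + 0.0259] / 0.1650 = -1.5868 ⇒ -1.59
d₂ = d₁ − σ√T = -1.5868 − 0.1650 = -1.7518 ⇒ -1.75
e^(−rT) = e^(−0.049·0.25) = 0.9878
N(−d₂) = N(1.75) = 0.9599;  N(−d₁) = N(1.59) = 0.9441
P = 200·0.9878·0.9599 − 150·0.9441 = 189.6378 − 141.6150 = 48.0228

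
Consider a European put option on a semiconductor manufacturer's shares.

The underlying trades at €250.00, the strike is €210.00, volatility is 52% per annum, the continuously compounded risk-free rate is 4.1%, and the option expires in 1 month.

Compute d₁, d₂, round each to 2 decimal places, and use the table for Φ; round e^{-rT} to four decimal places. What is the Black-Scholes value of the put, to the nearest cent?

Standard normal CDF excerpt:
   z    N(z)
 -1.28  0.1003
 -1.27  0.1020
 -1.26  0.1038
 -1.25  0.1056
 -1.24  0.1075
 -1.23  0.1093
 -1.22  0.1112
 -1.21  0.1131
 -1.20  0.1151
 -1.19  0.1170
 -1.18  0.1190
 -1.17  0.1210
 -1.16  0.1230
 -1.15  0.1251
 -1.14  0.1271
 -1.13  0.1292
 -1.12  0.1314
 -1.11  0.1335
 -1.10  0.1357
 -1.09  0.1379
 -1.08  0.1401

σ√T = 0.52·√0.08333 = 0.1501
d₁ = [ln(250/210) + (0.041 + ½·0.52²)·0.08333] / (σ√T) = (0.1744 + 0.0147) / 0.1501 = 1.2593 → 1.26
d₂ = 1.2593 − 0.1501 = 1.1092 → 1.11
exp(−rT) = exp(−0.041·0.08333) = 0.9966
N(−d₂) = N(-1.11) = 0.1335;  N(−d₁) = N(-1.26) = 0.1038
P = 210·0.9966·0.1335 − 250·0.1038 = 27.9397 − 25.9500 = 1.9897

€1.99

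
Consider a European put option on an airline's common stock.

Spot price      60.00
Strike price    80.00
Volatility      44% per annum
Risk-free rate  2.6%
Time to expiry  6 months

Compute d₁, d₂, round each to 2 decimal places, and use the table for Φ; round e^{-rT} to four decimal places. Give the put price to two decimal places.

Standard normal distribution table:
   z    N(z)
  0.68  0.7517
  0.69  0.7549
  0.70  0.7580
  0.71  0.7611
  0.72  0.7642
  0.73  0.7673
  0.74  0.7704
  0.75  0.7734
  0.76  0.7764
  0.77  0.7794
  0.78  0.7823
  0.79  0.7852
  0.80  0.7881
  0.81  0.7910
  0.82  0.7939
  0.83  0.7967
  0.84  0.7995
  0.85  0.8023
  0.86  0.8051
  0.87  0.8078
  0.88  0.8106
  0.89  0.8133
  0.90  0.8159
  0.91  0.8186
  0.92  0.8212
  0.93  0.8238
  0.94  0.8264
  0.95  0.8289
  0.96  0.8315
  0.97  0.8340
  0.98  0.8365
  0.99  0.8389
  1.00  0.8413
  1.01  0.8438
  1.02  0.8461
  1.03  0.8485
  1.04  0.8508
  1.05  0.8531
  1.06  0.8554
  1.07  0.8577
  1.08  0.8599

T = 0.5;  σ√T = 0.3111
d₁ = [ln(60/80) + (0.026 + 0.44²/2)·0.5] / 0.3111 = [-0.2877 + 0.0614] / 0.3111 = -0.7273 → -0.73
d₂ = d₁ − σ√T = -0.7273 − 0.3111 = -1.0384 → -1.04
exp(−rT) = exp(−0.026·0.5) = 0.9871
N(−d₂) = N(1.04) = 0.8508;  N(−d₁) = N(0.73) = 0.7673
P = 80·0.9871·0.8508 − 60·0.7673 = 67.1860 − 46.0380 = 21.1480

21.15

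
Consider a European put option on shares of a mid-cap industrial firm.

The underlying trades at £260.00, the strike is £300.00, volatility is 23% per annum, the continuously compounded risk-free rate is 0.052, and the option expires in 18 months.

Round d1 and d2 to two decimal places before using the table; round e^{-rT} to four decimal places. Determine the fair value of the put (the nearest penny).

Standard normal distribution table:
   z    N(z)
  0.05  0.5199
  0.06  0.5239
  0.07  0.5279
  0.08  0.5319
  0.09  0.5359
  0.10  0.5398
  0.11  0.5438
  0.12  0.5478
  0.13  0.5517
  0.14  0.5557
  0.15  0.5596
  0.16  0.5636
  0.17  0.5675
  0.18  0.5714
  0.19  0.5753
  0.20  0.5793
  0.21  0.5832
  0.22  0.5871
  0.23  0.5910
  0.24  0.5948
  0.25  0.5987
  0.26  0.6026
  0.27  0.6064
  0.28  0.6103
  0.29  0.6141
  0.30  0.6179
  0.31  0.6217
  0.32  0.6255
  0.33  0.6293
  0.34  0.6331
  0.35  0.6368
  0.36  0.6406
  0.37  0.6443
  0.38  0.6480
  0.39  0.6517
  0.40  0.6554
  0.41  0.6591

£39.46

σ√T = 0.23·√1.5 = 0.2817
d₁ = [ln(260/300) + (0.052 + 0.23²/2)·1.5] / 0.2817 = [-0.1431 + 0.1177] / 0.2817 = -0.0903 which rounds to -0.09
d₂ = d₁ − σ√T = -0.0903 − 0.2817 = -0.3720 which rounds to -0.37
exp(−rT) = exp(−0.052·1.5) = 0.9250
N(−d₂) = N(0.37) = 0.6443;  N(−d₁) = N(0.09) = 0.5359
P = 300·0.9250·0.6443 − 260·0.5359 = 178.7933 − 139.3340 = 39.4592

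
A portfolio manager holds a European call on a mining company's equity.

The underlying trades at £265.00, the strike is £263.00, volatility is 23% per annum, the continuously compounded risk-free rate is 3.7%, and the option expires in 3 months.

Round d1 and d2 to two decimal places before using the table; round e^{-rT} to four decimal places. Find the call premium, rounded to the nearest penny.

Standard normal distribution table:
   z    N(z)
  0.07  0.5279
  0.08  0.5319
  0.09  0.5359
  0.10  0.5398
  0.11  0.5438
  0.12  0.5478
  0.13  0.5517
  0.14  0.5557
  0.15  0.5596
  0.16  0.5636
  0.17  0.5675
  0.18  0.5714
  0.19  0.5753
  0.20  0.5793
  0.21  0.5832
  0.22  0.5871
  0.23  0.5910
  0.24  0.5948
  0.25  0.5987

σ√T = 0.23·√0.25 = 0.1150
d₁ = [ln(265/263) + (0.037 + 0.23²/2)·0.25] / 0.1150 = [0.0076 + 0.0159] / 0.1150 = 0.2038 → 0.20
d₂ = d₁ − σ√T = 0.2038 − 0.1150 = 0.0888 → 0.09
e^(−rT) = e^(−0.037·0.25) = 0.9908
N(d₁) = N(0.20) = 0.5793;  N(d₂) = N(0.09) = 0.5359
C = 265·0.5793 − 263·0.9908·0.5359 = 153.5145 − 139.6450 = 13.8695

£13.87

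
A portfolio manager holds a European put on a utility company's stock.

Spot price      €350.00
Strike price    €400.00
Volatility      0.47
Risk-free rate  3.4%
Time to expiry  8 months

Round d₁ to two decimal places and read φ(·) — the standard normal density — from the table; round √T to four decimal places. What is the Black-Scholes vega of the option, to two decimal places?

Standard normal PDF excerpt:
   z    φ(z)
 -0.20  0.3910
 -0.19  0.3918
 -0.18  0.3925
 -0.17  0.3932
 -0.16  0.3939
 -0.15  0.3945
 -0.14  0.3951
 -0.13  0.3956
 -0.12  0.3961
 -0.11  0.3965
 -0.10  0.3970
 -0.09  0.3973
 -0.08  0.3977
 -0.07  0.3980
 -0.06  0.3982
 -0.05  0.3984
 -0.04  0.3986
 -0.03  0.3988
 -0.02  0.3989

σ√T = 0.47 × 0.8165 = 0.3838
d₁ = [ln(350/400) + (0.034 + 0.47²/2)·0.6667] / 0.3838 = [-0.1335 + 0.0963] / 0.3838 = -0.0970 which rounds to -0.10
√T = √0.6667 = 0.8165
φ(d₁) = φ(-0.10) = 0.3970
vega = S·φ(d₁)·√T = 350·0.3970·0.8165 = 113.4527

113.45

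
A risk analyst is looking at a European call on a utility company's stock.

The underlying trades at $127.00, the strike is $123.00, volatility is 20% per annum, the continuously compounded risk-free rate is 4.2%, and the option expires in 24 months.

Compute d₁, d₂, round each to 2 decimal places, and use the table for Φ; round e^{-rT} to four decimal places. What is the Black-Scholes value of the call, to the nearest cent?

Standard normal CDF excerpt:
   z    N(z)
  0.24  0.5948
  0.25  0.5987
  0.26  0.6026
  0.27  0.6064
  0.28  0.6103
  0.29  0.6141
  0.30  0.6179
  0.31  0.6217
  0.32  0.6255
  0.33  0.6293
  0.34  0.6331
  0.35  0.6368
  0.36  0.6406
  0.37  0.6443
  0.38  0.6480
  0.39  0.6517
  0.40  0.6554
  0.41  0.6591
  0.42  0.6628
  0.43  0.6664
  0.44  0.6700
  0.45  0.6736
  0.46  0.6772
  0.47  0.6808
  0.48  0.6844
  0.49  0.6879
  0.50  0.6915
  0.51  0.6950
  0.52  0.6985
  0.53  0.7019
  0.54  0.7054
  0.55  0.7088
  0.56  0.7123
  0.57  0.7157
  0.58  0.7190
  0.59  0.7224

$21.44

σ√T = 0.2·√2 = 0.2828
d₁ = [ln(127/123) + (0.042 + 0.2²/2)·2] / 0.2828 = [0.0320 + 0.1240] / 0.2828 = 0.5516 → 0.55
d₂ = d₁ − σ√T = 0.5516 − 0.2828 = 0.2687 → 0.27
exp(−rT) = exp(−0.042·2) = 0.9194
N(d₁) = N(0.55) = 0.7088;  N(d₂) = N(0.27) = 0.6064
C = 127·0.7088 − 123·0.9194·0.6064 = 90.0176 − 68.5755 = 21.4421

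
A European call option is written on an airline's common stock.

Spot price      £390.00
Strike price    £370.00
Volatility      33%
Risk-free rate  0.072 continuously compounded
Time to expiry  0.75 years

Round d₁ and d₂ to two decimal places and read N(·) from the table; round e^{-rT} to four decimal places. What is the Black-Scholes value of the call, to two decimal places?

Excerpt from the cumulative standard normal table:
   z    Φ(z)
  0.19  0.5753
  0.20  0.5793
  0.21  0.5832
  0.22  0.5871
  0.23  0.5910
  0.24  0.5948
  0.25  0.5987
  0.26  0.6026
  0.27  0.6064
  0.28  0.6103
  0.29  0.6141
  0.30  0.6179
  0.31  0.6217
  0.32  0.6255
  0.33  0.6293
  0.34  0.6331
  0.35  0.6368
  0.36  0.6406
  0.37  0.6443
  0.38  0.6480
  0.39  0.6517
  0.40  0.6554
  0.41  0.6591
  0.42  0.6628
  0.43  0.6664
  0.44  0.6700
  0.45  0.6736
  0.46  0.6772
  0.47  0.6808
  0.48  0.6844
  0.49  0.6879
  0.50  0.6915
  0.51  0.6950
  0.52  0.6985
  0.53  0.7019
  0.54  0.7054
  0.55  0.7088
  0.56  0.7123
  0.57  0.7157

σ√T = 0.33·√0.75 = 0.2858
d₁ = [ln(390/370) + (0.072 + 0.33²/2)·0.75] / 0.2858 = [0.0526 + 0.0948] / 0.2858 = 0.5161 which rounds to 0.52
d₂ = d₁ − σ√T = 0.5161 − 0.2858 = 0.2303 which rounds to 0.23
e^(−rT) = e^(−0.072·0.75) = 0.9474
N(d₁) = N(0.52) = 0.6985;  N(d₂) = N(0.23) = 0.5910
C = 390·0.6985 − 370·0.9474·0.5910 = 272.4150 − 207.1680 = 65.2470

£65.25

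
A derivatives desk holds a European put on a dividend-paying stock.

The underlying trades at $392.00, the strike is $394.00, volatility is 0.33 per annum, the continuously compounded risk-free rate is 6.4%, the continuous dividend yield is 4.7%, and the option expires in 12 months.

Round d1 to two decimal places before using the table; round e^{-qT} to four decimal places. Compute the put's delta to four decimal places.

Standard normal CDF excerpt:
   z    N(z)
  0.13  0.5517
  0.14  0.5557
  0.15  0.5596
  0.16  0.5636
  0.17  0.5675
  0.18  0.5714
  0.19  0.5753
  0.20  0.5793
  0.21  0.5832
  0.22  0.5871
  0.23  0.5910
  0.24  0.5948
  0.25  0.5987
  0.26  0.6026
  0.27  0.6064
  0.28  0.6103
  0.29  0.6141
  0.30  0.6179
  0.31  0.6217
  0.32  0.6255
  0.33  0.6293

-0.4014

σ√T = 0.33·√1 = 0.3300
d₁ = [ln(392/394) + (0.064 − 0.047 + ½·0.33²)·1] / (σ√T) = (-0.0051 + 0.0715) / 0.3300 = 0.2011 ≈ 0.20
N(d₁) = N(0.20) = 0.5793
Δ_put = e^(−qT)·(N(d₁) − 1) = 0.9541·(0.5793 − 1) = -0.4014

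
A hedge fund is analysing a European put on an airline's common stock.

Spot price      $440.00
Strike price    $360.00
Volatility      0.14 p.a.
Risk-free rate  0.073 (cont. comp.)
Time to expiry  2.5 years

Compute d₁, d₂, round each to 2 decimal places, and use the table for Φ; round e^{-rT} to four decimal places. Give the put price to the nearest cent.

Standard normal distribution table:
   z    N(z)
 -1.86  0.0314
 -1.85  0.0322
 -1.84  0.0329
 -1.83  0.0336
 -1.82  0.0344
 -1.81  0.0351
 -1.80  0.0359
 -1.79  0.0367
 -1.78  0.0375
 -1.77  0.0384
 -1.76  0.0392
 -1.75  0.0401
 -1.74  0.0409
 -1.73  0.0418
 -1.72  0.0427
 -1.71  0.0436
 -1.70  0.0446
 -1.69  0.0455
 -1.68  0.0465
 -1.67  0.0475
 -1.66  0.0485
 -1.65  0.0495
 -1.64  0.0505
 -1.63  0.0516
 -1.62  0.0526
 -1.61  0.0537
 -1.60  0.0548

T = 2.5;  σ√T = 0.2214
ln(S/K) + (r + σ²/2)T = ln(440/360) + (0.073 + 0.14²/2)·2.5 = 0.2007 + 0.2070 = 0.4077
d₁ = 0.4077 / 0.2214 = 1.8417 which rounds to 1.84
d₂ = d₁ − σ√T = 1.8417 − 0.2214 = 1.6203 which rounds to 1.62
e^(−rT) = e^(−0.073·2.5) = 0.8332
N(−d₂) = N(-1.62) = 0.0526;  N(−d₁) = N(-1.84) = 0.0329
P = 360·0.8332·0.0526 − 440·0.0329 = 15.7775 − 14.4760 = 1.3015

$1.30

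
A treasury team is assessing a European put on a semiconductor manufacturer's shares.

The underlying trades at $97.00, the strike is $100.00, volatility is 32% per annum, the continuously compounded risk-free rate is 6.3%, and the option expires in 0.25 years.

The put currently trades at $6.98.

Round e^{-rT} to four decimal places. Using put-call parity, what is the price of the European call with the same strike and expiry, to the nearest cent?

$5.54

exp(−rT) = exp(−0.063·0.25) = 0.9844
Put-call parity: C − P = S − K·e^(−rT) = 97 − 100·0.9844 = 97 − 98.4400 = -1.4400
C = P + (C − P) = 6.98 + (-1.4400) = 5.5400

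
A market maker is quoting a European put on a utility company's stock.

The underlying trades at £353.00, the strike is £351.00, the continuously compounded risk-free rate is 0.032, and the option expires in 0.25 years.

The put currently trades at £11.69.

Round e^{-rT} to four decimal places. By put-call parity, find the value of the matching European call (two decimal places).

e^(−rT) = e^(−0.032·0.25) = 0.9920
Put-call parity: C − P = S − K·e^(−rT) = 353 − 351·0.9920 = 353 − 348.1920 = 4.8080
C = P + (C − P) = 11.69 + (4.8080) = 16.4980

£16.50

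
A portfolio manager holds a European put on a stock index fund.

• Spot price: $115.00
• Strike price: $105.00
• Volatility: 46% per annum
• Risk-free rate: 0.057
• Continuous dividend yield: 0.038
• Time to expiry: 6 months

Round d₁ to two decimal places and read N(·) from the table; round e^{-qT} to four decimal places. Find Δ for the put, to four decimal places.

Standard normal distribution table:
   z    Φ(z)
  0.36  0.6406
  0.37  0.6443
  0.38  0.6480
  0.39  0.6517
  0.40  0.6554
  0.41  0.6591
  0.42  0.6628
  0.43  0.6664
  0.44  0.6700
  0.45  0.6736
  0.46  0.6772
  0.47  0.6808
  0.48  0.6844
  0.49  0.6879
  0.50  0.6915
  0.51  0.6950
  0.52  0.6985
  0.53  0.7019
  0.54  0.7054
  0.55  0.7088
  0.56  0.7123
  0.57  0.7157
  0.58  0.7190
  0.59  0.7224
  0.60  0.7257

T = 0.5;  σ√T = 0.3253
d₁ = [ln(115/105) + (0.057 − 0.038 + 0.46²/2)·0.5] / 0.3253 = [0.0910 + 0.0624] / 0.3253 = 0.4715 → 0.47
N(d₁) = N(0.47) = 0.6808
Δ_put = e^(−qT)·(N(d₁) − 1) = 0.9812·(0.6808 − 1) = -0.3132

-0.3132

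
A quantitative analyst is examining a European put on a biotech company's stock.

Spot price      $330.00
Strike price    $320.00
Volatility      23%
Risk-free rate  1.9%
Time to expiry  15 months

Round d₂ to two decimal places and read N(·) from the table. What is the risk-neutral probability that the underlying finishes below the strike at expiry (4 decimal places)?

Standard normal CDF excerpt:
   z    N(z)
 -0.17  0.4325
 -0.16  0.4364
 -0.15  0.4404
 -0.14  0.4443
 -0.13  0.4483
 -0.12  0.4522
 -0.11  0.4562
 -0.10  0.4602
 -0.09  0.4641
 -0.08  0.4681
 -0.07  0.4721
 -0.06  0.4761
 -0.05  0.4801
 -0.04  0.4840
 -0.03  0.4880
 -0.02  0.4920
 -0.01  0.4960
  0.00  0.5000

σ√T = 0.23·√1.25 = 0.2571
d₁ = [ln(330/320) + (0.019 + 0.23²/2)·1.25] / 0.2571 = [0.0308 + 0.0568] / 0.2571 = 0.3406 → 0.34
d₂ = d₁ − σ√T = 0.3406 − 0.2571 = 0.0835 → 0.08
Pr(exercise) under Q = N(−d₂) = N(-0.08) = 0.4681

0.4681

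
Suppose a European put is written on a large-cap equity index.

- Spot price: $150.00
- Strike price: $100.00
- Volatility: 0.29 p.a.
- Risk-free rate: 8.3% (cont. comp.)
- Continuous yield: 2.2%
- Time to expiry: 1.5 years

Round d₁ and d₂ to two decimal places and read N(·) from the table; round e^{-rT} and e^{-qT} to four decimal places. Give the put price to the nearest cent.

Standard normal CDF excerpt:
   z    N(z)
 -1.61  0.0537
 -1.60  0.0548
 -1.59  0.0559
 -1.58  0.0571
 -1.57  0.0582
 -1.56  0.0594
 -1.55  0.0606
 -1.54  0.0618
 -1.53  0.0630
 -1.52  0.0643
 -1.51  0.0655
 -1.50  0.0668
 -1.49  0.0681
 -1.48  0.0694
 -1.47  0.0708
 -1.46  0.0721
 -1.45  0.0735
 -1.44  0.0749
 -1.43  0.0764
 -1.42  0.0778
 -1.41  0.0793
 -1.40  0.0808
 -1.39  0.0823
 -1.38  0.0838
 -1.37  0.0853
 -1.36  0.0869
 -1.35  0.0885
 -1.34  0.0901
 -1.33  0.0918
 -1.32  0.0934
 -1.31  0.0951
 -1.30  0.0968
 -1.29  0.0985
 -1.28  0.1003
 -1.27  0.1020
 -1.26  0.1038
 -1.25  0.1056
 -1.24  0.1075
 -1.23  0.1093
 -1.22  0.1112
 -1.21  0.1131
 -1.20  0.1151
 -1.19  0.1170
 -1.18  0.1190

$1.53

σ√T = 0.29·√1.5 = 0.3552
d₁ = [ln(150/100) + (0.083 − 0.022 + 0.29²/2)·1.5] / 0.3552 = [0.4055 + 0.1546] / 0.3552 = 1.5768 → 1.58
d₂ = d₁ − σ√T = 1.5768 − 0.3552 = 1.2216 → 1.22
exp(−qT) = exp(−0.022·1.5) = 0.9675;  exp(−rT) = exp(−0.083·1.5) = 0.8829
N(−d₂) = N(-1.22) = 0.1112;  N(−d₁) = N(-1.58) = 0.0571
P = 100·0.8829·0.1112 − 150·0.9675·0.0571 = 9.8178 − 8.2866 = 1.5312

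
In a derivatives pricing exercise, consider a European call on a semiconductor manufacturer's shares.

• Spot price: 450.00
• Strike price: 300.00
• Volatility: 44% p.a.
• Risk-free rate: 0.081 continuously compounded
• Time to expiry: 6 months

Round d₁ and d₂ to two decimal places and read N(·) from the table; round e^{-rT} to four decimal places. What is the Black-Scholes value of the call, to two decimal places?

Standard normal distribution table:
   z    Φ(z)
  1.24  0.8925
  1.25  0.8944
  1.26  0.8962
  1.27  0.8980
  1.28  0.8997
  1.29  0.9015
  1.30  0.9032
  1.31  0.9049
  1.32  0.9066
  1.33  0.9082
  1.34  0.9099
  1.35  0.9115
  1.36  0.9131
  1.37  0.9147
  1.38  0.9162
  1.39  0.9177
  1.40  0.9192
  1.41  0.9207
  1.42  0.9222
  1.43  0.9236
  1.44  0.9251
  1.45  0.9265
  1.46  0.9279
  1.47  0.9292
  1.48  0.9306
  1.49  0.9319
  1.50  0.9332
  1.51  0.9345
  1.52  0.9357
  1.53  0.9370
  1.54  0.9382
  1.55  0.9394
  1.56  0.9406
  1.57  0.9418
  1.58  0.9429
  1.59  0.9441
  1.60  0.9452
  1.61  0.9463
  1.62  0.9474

165.65

σ√T = 0.44·√0.5 = 0.3111
d₁ = [ln(450/300) + (0.081 + 0.44²/2)·0.5] / 0.3111 = [0.4055 + 0.0889] / 0.3111 = 1.5889 → 1.59
d₂ = d₁ − σ√T = 1.5889 − 0.3111 = 1.2778 → 1.28
exp(−rT) = exp(−0.081·0.5) = 0.9603
C = 450·N(1.59) − 300·0.9603·N(1.28) = 450·0.9441 − 300·0.9603·0.8997 = 424.8450 − 259.1946 = 165.6504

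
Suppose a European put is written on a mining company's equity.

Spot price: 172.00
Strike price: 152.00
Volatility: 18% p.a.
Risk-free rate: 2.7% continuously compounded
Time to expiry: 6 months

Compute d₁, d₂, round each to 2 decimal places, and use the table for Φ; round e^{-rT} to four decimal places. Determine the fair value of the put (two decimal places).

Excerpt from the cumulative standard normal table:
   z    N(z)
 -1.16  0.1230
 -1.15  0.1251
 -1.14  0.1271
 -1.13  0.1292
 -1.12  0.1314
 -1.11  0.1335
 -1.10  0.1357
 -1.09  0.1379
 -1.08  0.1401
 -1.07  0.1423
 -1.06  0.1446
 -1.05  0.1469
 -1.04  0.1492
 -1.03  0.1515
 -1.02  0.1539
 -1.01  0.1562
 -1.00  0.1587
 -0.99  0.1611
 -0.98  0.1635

1.56

T = 0.5;  σ√T = 0.1273
ln(S/K) + (r + σ²/2)T = ln(172/152) + (0.027 + 0.18²/2)·0.5 = 0.1236 + 0.0216 = 0.1452
d₁ = 0.1452 / 0.1273 = 1.1409 ≈ 1.14
d₂ = d₁ − σ√T = 1.1409 − 0.1273 = 1.0136 ≈ 1.01
e^(−rT) = e^(−0.027·0.5) = 0.9866
N(−d₂) = N(-1.01) = 0.1562;  N(−d₁) = N(-1.14) = 0.1271
P = 152·0.9866·0.1562 − 172·0.1271 = 23.4243 − 21.8612 = 1.5631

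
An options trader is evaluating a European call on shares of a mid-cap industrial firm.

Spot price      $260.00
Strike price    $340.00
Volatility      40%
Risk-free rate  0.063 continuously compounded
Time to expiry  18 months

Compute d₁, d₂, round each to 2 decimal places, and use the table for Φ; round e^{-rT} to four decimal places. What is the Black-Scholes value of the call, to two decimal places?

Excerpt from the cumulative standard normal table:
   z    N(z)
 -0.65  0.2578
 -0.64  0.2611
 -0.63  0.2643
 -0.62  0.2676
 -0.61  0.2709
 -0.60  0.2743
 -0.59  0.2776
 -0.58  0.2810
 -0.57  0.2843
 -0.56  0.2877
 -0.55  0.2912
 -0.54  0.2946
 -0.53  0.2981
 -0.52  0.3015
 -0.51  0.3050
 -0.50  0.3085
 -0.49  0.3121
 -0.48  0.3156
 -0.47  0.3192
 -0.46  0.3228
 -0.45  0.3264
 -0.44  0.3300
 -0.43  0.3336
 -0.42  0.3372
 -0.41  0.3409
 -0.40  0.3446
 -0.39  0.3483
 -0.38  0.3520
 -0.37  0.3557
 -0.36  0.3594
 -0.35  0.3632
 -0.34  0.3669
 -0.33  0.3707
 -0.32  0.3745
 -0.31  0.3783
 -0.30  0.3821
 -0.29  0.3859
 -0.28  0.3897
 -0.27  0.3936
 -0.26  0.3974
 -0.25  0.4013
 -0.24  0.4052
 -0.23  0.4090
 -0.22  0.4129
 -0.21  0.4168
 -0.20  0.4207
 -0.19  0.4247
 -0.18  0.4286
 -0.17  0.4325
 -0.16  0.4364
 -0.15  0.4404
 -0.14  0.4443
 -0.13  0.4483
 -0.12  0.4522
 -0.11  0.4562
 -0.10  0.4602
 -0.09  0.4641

$33.76

σ√T = 0.4·√1.5 = 0.4899
d₁ = [ln(260/340) + (0.063 + 0.4²/2)·1.5] / 0.4899 = [-0.2683 + 0.2145] / 0.4899 = -0.1097 ⇒ -0.11
d₂ = d₁ − σ√T = -0.1097 − 0.4899 = -0.5996 ⇒ -0.60
e^(−rT) = e^(−0.063·1.5) = 0.9098
C = 260·N(-0.11) − 340·0.9098·N(-0.60) = 260·0.4562 − 340·0.9098·0.2743 = 118.6120 − 84.8498 = 33.7622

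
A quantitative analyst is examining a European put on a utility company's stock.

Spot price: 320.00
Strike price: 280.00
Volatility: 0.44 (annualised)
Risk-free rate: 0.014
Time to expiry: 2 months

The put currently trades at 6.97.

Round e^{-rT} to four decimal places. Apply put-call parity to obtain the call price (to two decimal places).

e^(−rT) = e^(−0.014·0.1667) = 0.9977
Put-call parity: C − P = S − K·e^(−rT) = 320 − 280·0.9977 = 320 − 279.3560 = 40.6440
C = P + (C − P) = 6.97 + (40.6440) = 47.6140

47.61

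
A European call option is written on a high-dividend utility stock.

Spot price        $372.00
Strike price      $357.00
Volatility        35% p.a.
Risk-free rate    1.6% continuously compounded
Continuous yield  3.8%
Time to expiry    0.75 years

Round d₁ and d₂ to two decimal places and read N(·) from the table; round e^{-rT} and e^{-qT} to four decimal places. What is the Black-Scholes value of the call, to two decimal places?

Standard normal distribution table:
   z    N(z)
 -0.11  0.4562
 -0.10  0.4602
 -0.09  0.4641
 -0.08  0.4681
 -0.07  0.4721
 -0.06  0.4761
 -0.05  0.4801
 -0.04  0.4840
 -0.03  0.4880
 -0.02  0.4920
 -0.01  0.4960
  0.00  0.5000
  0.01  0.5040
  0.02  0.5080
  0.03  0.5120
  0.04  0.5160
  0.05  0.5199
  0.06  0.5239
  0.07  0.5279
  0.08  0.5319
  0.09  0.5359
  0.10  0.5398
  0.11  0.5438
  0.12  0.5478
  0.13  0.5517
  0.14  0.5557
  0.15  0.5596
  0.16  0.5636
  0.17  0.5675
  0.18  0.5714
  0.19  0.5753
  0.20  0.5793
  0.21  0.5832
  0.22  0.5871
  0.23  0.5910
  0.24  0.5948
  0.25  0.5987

σ√T = 0.35·√0.75 = 0.3031
d₁ = [ln(372/357) + (0.016 − 0.038 + 0.35²/2)·0.75] / 0.3031 = [0.0412 + 0.0294] / 0.3031 = 0.2329 → 0.23
d₂ = d₁ − σ√T = 0.2329 − 0.3031 = -0.0702 → -0.07
exp(−qT) = exp(−0.038·0.75) = 0.9719;  exp(−rT) = exp(−0.016·0.75) = 0.9881
C = 372·0.9719·N(0.23) − 357·0.9881·N(-0.07) = 372·0.9719·0.5910 − 357·0.9881·0.4721 = 213.6742 − 166.5341 = 47.1401

$47.14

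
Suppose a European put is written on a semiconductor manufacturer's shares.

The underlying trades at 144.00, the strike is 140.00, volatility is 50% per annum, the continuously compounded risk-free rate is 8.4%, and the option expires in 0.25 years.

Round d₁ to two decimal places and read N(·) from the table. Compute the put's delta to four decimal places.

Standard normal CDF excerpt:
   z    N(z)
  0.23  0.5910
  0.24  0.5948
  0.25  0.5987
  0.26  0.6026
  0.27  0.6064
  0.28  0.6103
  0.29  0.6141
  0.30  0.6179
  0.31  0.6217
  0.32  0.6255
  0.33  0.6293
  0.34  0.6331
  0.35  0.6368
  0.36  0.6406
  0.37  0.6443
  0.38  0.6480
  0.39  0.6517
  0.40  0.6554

-0.3745

σ√T = 0.5 × 0.5000 = 0.2500
ln(S/K) + (r + σ²/2)T = ln(144/140) + (0.084 + 0.5²/2)·0.25 = 0.0282 + 0.0523 = 0.0804
d₁ = 0.0804 / 0.2500 = 0.3217 which rounds to 0.32
N(d₁) = N(0.32) = 0.6255
Δ_put = N(d₁) − 1 = 0.6255 − 1 = -0.3745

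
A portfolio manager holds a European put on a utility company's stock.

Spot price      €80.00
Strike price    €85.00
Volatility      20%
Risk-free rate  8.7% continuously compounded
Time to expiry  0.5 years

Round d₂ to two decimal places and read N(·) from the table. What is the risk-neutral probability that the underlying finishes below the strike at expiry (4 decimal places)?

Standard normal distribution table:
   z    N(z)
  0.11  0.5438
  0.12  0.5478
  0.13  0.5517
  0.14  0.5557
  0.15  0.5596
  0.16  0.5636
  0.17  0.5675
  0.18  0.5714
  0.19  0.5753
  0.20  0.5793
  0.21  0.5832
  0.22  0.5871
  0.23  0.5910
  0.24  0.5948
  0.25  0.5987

σ√T = 0.2·√0.5 = 0.1414
ln(S/K) + (r + σ²/2)T = ln(80/85) + (0.087 + 0.2²/2)·0.5 = -0.0606 + 0.0535 = -0.0071
d₁ = -0.0071 / 0.1414 = -0.0504 ⇒ -0.05
d₂ = d₁ − σ√T = -0.0504 − 0.1414 = -0.1918 ⇒ -0.19
Risk-neutral Pr[S_T < K] = N(−d₂) = N(0.19) = 0.5753

0.5753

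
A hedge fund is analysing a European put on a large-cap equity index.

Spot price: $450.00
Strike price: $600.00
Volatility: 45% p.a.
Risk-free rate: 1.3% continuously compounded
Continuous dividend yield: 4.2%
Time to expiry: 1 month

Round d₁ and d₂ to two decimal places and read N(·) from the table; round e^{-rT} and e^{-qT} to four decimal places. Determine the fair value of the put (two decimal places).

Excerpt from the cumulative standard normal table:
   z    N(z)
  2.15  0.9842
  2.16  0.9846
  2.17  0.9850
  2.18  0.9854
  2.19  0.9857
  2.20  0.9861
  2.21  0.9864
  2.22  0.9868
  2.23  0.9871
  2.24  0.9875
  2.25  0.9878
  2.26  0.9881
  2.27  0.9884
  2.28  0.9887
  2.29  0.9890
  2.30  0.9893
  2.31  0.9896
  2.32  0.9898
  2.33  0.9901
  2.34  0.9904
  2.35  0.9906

T = 0.08333;  σ√T = 0.1299
ln(S/K) + (r − q + σ²/2)T = ln(450/600) + (0.013 − 0.042 + 0.45²/2)·0.08333 = -0.2877 + 0.0060 = -0.2817
d₁ = -0.2817 / 0.1299 = -2.1682 ≈ -2.17
d₂ = d₁ − σ√T = -2.1682 − 0.1299 = -2.2981 ≈ -2.30
e^(−qT) = e^(−0.042·0.08333) = 0.9965;  e^(−rT) = e^(−0.013·0.08333) = 0.9989
N(−d₂) = N(2.30) = 0.9893;  N(−d₁) = N(2.17) = 0.9850
P = 600·0.9989·0.9893 − 450·0.9965·0.9850 = 592.9271 − 441.6986 = 151.2284

$151.23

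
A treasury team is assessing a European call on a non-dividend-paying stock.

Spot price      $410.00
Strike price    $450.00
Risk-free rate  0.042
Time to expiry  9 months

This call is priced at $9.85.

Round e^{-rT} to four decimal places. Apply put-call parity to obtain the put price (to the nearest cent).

e^(−rT) = e^(−0.042·0.75) = 0.9690
Put-call parity: C − P = S − K·e^(−rT) = 410 − 450·0.9690 = 410 − 436.0500 = -26.0500
P = C − (C − P) = 9.85 − (-26.0500) = 35.9000

$35.90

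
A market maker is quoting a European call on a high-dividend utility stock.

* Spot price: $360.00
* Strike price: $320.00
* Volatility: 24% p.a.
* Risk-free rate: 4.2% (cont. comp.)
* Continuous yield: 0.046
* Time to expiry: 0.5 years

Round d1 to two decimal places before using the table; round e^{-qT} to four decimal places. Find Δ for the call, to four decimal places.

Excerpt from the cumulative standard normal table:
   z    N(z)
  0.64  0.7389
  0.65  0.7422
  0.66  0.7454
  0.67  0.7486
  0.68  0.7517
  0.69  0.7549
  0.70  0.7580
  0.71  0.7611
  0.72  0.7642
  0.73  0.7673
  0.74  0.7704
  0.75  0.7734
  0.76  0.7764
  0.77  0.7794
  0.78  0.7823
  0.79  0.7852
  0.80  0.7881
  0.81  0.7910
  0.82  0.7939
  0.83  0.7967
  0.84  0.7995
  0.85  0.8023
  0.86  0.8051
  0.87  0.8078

T = 0.5;  σ√T = 0.1697
d₁ = [ln(360/320) + (0.042 − 0.046 + 0.24²/2)·0.5] / 0.1697 = [0.1178 + 0.0124] / 0.1697 = 0.7671 ⇒ 0.77
N(d₁) = N(0.77) = 0.7794
Δ_call = e^(−qT)·N(d₁) = 0.9773·0.7794 = 0.7617

0.7617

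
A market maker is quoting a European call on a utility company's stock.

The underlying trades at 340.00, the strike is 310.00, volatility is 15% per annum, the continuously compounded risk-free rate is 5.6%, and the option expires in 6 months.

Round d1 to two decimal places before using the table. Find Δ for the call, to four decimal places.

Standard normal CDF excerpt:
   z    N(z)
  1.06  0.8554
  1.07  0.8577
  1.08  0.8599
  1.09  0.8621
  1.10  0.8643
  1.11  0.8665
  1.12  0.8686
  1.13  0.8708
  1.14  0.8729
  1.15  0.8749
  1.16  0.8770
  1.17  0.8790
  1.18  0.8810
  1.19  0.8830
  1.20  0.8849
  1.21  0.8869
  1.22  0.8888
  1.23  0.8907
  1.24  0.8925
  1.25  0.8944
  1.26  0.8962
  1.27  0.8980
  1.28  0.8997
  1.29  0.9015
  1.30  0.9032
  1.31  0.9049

0.8830

σ√T = 0.15 × 0.7071 = 0.1061
d₁ = [ln(340/310) + (0.056 + ½·0.15²)·0.5] / (σ√T) = (0.0924 + 0.0336) / 0.1061 = 1.1879 which rounds to 1.19
N(d₁) = N(1.19) = 0.8830
Δ_call = N(d₁) = 0.8830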